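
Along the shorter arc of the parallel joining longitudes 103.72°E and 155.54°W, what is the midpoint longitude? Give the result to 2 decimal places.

154.09°E

Signed shortest Δλ from +103.72° to -155.54° is +100.74°.
Midpoint longitude = +103.72° + (+100.74°)/2 = +103.72° + 50.37° = +154.09°.
(The naïve average (+103.72 + -155.54)/2 = -25.91° is on the wrong side of the globe.)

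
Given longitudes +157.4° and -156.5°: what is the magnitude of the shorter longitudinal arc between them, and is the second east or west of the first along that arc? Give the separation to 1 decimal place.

Raw difference: -156.5 − 157.4 = -313.9°.
Normalise into (−180°, 180°]: -313.9° + 360° = 46.1°.
Positive ⇒ the second point lies to the east; separation 46.1°.

46.1° east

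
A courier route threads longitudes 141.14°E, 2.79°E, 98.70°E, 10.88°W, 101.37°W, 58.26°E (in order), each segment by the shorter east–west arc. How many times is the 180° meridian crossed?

Leg 1: +141.14° → +2.79°, shortest Δλ = -138.35° (west) — does not cross 180°.
Leg 2: +2.79° → +98.70°, shortest Δλ = 95.91° (east) — does not cross 180°.
Leg 3: +98.70° → -10.88°, shortest Δλ = -109.58° (west) — does not cross 180°.
Leg 4: -10.88° → -101.37°, shortest Δλ = -90.49° (west) — does not cross 180°.
Leg 5: -101.37° → +58.26°, shortest Δλ = 159.63° (east) — does not cross 180°.
Total crossings: 0.

0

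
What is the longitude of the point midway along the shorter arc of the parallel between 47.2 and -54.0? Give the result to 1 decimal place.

-3.4°

Signed shortest Δλ from +47.2° to -54.0° is -101.2°.
Midpoint longitude = +47.2° + (-101.2°)/2 = +47.2° − 50.6° = -3.4°.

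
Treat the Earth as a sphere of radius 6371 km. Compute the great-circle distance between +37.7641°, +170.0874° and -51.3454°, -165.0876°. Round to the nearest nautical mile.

Δλ = -165.0876 − 170.0874 = -335.1750°; wrapped into (−180°, 180°]: 24.8250°.
Δφ = -51.3454 − 37.7641 = -89.1095°.
a = sin²(Δφ/2) + cos φ₁ · cos φ₂ · sin²(Δλ/2) = 0.515044.
c = 2·atan2(√a, √(1−a)) = 1.60089 rad → d = 6371·c ≈ 10199.26 km ≈ 5507.16 nmi.

5507 nmi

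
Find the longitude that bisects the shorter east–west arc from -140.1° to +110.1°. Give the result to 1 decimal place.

Signed shortest Δλ from -140.1° to +110.1° is -109.8°.
Midpoint longitude = -140.1° + (-109.8°)/2 = -140.1° − 54.9° = -195.0°.
Normalise into (−180°, 180°]: +165.0°.
(The naïve average (-140.1 + +110.1)/2 = -15.0° is on the wrong side of the globe.)

+165.0°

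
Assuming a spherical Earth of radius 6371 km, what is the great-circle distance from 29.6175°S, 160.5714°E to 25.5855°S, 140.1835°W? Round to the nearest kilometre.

5792 km

Δλ = -140.1835 − 160.5714 = -300.7549°; wrapped into (−180°, 180°]: 59.2451°.
Δφ = -25.5855 − -29.6175 = 4.0320°.
a = sin²(Δφ/2) + cos φ₁ · cos φ₂ · sin²(Δλ/2) = 0.192806.
c = 2·atan2(√a, √(1−a)) = 0.90919 rad → d = 6371·c ≈ 5792.42 km.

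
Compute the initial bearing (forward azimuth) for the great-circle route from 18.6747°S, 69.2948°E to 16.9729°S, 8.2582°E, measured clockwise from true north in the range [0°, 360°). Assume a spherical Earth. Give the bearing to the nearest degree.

261°

Δλ = 8.2582 − 69.2948 = -61.0366°.
θ = atan2( sin Δλ · cos φ₂ , cos φ₁ · sin φ₂ − sin φ₁ · cos φ₂ · cos Δλ )
  = atan2(-0.83682, -0.12825) = -98.713° → normalised to [0°, 360°): 261.287°.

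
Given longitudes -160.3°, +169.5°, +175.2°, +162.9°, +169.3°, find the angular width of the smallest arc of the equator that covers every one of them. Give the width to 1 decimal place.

36.8°

Sort the longitudes: -160.3°, +162.9°, +169.3°, +169.5°, +175.2°.
Eastward gaps between consecutive values (wrapping around): 323.2°, 6.4°, 0.2°, 5.7°, 24.5°.
Largest gap = 323.2° ⇒ minimal covering band is its complement: 360° − 323.2° = 36.8°.
Band runs from +162.9° eastward to -160.3°, crossing the antimeridian.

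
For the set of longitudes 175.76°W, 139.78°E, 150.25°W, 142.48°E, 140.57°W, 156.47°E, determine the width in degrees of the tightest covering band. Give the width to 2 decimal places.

Sort the longitudes: -175.76°, -150.25°, -140.57°, +139.78°, +142.48°, +156.47°.
Eastward gaps between consecutive values (wrapping around): 25.51°, 9.68°, 280.35°, 2.70°, 13.99°, 27.77°.
Largest gap = 280.35° ⇒ minimal covering band is its complement: 360° − 280.35° = 79.65°.
Band runs from +139.78° eastward to -140.57°, crossing the antimeridian.

79.65°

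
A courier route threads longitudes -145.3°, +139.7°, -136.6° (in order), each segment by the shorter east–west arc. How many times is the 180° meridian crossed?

2

Leg 1: -145.3° → +139.7°, shortest Δλ = -75.0° (west) — crosses 180°.
Leg 2: +139.7° → -136.6°, shortest Δλ = 83.7° (east) — crosses 180°.
Total crossings: 2.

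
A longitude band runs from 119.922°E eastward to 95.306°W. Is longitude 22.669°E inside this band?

No

Band width going east from +119.922° to -95.306°: ((-95.306 − 119.922) mod 360) = 144.772°.
Offset of +22.669° east of the west edge: ((22.669 − 119.922) mod 360) = 262.747°.
262.747° > 144.772° ⇒ outside.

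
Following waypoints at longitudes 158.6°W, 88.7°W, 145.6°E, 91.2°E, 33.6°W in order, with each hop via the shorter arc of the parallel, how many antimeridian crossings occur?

1

Leg 1: -158.6° → -88.7°, shortest Δλ = 69.9° (east) — does not cross 180°.
Leg 2: -88.7° → +145.6°, shortest Δλ = -125.7° (west) — crosses 180°.
Leg 3: +145.6° → +91.2°, shortest Δλ = -54.4° (west) — does not cross 180°.
Leg 4: +91.2° → -33.6°, shortest Δλ = -124.8° (west) — does not cross 180°.
Total crossings: 1.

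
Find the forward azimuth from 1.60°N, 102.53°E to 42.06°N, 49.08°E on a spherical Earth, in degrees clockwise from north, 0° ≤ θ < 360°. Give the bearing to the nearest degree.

Δλ = 49.08 − 102.53 = -53.45°.
θ = atan2( sin Δλ · cos φ₂ , cos φ₁ · sin φ₂ − sin φ₁ · cos φ₂ · cos Δλ )
  = atan2(-0.59643, 0.65730) = -42.220° → normalised to [0°, 360°): 317.780°.

318°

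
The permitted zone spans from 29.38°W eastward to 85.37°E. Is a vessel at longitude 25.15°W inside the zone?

Band width going east from -29.38° to +85.37°: ((85.37 − -29.38) mod 360) = 114.75°.
Offset of -25.15° east of the west edge: ((-25.15 − -29.38) mod 360) = 4.23°.
4.23° ≤ 114.75° ⇒ inside.

Yes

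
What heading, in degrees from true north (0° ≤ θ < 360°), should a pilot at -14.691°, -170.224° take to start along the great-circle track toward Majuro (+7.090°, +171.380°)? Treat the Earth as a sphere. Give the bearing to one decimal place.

Δλ = 171.380 − -170.224 = 341.604°; wrapped into (−180°, 180°]: -18.396°.
θ = atan2( sin Δλ · cos φ₂ , cos φ₁ · sin φ₂ − sin φ₁ · cos φ₂ · cos Δλ )
  = atan2(-0.31317, 0.35820) = -41.163° → normalised to [0°, 360°): 318.837°.

318.8°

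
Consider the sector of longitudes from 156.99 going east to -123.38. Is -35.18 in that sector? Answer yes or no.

No

Band width going east from +156.99° to -123.38°: ((-123.38 − 156.99) mod 360) = 79.63°.
Offset of -35.18° east of the west edge: ((-35.18 − 156.99) mod 360) = 167.83°.
167.83° > 79.63° ⇒ outside.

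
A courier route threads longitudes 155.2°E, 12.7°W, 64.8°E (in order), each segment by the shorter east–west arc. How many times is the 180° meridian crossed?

Leg 1: +155.2° → -12.7°, shortest Δλ = -167.9° (west) — does not cross 180°.
Leg 2: -12.7° → +64.8°, shortest Δλ = 77.5° (east) — does not cross 180°.
Total crossings: 0.

0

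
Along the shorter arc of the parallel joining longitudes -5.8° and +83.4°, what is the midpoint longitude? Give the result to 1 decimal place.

Signed shortest Δλ from -5.8° to +83.4° is +89.2°.
Midpoint longitude = -5.8° + (+89.2°)/2 = -5.8° + 44.6° = +38.8°.

+38.8°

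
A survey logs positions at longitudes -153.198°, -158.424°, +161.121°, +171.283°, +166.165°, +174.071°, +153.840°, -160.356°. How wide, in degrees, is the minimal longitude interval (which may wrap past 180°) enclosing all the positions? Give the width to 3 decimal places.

Sort the longitudes: -160.356°, -158.424°, -153.198°, +153.840°, +161.121°, +166.165°, +171.283°, +174.071°.
Eastward gaps between consecutive values (wrapping around): 1.932°, 5.226°, 307.038°, 7.281°, 5.044°, 5.118°, 2.788°, 25.573°.
Largest gap = 307.038° ⇒ minimal covering band is its complement: 360° − 307.038° = 52.962°.
Band runs from +153.840° eastward to -153.198°, crossing the antimeridian.

52.962°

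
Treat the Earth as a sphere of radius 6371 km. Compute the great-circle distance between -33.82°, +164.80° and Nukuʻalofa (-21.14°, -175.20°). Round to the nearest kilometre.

2417 km

Δλ = -175.20 − 164.80 = -340.00°; wrapped into (−180°, 180°]: 20.00°.
Δφ = -21.14 − -33.82 = 12.68°.
a = sin²(Δφ/2) + cos φ₁ · cos φ₂ · sin²(Δλ/2) = 0.035560.
c = 2·atan2(√a, √(1−a)) = 0.37942 rad → d = 6371·c ≈ 2417.27 km.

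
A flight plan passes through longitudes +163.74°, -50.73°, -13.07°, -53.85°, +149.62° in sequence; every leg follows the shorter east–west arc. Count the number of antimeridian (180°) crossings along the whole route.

Leg 1: +163.74° → -50.73°, shortest Δλ = 145.53° (east) — crosses 180°.
Leg 2: -50.73° → -13.07°, shortest Δλ = 37.66° (east) — does not cross 180°.
Leg 3: -13.07° → -53.85°, shortest Δλ = -40.78° (west) — does not cross 180°.
Leg 4: -53.85° → +149.62°, shortest Δλ = -156.53° (west) — crosses 180°.
Total crossings: 2.

2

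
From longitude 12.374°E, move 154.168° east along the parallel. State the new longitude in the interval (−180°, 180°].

166.542°E

Start at +12.374°; shift +154.168° → +166.542°.
+166.542° already lies in (−180°, 180°].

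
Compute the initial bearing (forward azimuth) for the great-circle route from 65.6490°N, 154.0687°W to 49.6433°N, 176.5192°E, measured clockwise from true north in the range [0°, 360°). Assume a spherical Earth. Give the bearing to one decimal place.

Δλ = 176.5192 − -154.0687 = 330.5879°; wrapped into (−180°, 180°]: -29.4121°.
θ = atan2( sin Δλ · cos φ₂ , cos φ₁ · sin φ₂ − sin φ₁ · cos φ₂ · cos Δλ )
  = atan2(-0.31800, -0.19970) = -122.128° → normalised to [0°, 360°): 237.872°.

237.9°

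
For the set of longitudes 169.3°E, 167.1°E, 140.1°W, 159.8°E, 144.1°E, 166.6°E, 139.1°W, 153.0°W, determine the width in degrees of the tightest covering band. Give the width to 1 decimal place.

Sort the longitudes: -153.0°, -140.1°, -139.1°, +144.1°, +159.8°, +166.6°, +167.1°, +169.3°.
Eastward gaps between consecutive values (wrapping around): 12.9°, 1.0°, 283.2°, 15.7°, 6.8°, 0.5°, 2.2°, 37.7°.
Largest gap = 283.2° ⇒ minimal covering band is its complement: 360° − 283.2° = 76.8°.
Band runs from +144.1° eastward to -139.1°, crossing the antimeridian.

76.8°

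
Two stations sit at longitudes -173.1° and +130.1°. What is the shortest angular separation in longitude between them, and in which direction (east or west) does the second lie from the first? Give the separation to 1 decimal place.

Raw difference: 130.1 − -173.1 = 303.2°.
Normalise into (−180°, 180°]: 303.2° − 360° = -56.8°.
Negative ⇒ the second point lies to the west; separation 56.8°.

56.8° west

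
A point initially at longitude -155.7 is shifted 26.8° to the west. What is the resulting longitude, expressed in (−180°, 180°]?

Start at -155.7°; shift −26.8° → -182.5°.
-182.5° lies outside (−180°, 180°]; add 360° → +177.5°.

+177.5°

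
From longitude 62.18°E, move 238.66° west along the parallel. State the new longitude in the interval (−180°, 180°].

Start at +62.18°; shift −238.66° → -176.48°.
-176.48° already lies in (−180°, 180°].

176.48°W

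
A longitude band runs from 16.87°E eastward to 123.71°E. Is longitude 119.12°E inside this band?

Yes

Band width going east from +16.87° to +123.71°: ((123.71 − 16.87) mod 360) = 106.84°.
Offset of +119.12° east of the west edge: ((119.12 − 16.87) mod 360) = 102.25°.
102.25° ≤ 106.84° ⇒ inside.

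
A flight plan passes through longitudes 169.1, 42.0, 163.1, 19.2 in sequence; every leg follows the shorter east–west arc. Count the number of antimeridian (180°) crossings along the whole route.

0

Leg 1: +169.1° → +42.0°, shortest Δλ = -127.1° (west) — does not cross 180°.
Leg 2: +42.0° → +163.1°, shortest Δλ = 121.1° (east) — does not cross 180°.
Leg 3: +163.1° → +19.2°, shortest Δλ = -143.9° (west) — does not cross 180°.
Total crossings: 0.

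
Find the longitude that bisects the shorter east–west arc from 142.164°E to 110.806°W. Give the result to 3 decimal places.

164.321°W

Signed shortest Δλ from +142.164° to -110.806° is +107.030°.
Midpoint longitude = +142.164° + (+107.030°)/2 = +142.164° + 53.515° = +195.679°.
Normalise into (−180°, 180°]: -164.321°.
(The naïve average (+142.164 + -110.806)/2 = 15.679° is on the wrong side of the globe.)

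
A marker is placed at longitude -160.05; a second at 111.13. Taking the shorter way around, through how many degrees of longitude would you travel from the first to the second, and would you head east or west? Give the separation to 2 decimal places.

Raw difference: 111.13 − -160.05 = 271.18°.
Normalise into (−180°, 180°]: 271.18° − 360° = -88.82°.
Negative ⇒ the second point lies to the west; separation 88.82°.

88.82° west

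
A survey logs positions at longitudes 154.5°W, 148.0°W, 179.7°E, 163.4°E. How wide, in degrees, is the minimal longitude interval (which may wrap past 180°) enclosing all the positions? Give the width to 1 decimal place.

Sort the longitudes: -154.5°, -148.0°, +163.4°, +179.7°.
Eastward gaps between consecutive values (wrapping around): 6.5°, 311.4°, 16.3°, 25.8°.
Largest gap = 311.4° ⇒ minimal covering band is its complement: 360° − 311.4° = 48.6°.
Band runs from +163.4° eastward to -148.0°, crossing the antimeridian.

48.6°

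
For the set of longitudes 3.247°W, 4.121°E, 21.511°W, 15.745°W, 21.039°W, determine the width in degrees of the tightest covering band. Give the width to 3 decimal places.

25.632°

Sort the longitudes: -21.511°, -21.039°, -15.745°, -3.247°, +4.121°.
Eastward gaps between consecutive values (wrapping around): 0.472°, 5.294°, 12.498°, 7.368°, 334.368°.
Largest gap = 334.368° ⇒ minimal covering band is its complement: 360° − 334.368° = 25.632°.
Band runs from -21.511° eastward to +4.121°.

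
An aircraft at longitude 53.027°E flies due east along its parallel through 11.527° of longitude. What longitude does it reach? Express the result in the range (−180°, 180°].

Start at +53.027°; shift +11.527° → +64.554°.
+64.554° already lies in (−180°, 180°].

64.554°E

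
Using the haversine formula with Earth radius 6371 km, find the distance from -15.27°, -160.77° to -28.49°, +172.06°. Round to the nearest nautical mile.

1703 nmi

Δλ = 172.06 − -160.77 = 332.83°; wrapped into (−180°, 180°]: -27.17°.
Δφ = -28.49 − -15.27 = -13.22°.
a = sin²(Δφ/2) + cos φ₁ · cos φ₂ · sin²(Δλ/2) = 0.060029.
c = 2·atan2(√a, √(1−a)) = 0.49506 rad → d = 6371·c ≈ 3154.01 km ≈ 1703.03 nmi.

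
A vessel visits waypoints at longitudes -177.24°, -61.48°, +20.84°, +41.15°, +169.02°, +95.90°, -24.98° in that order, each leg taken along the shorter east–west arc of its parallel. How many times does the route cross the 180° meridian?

Leg 1: -177.24° → -61.48°, shortest Δλ = 115.76° (east) — does not cross 180°.
Leg 2: -61.48° → +20.84°, shortest Δλ = 82.32° (east) — does not cross 180°.
Leg 3: +20.84° → +41.15°, shortest Δλ = 20.31° (east) — does not cross 180°.
Leg 4: +41.15° → +169.02°, shortest Δλ = 127.87° (east) — does not cross 180°.
Leg 5: +169.02° → +95.90°, shortest Δλ = -73.12° (west) — does not cross 180°.
Leg 6: +95.90° → -24.98°, shortest Δλ = -120.88° (west) — does not cross 180°.
Total crossings: 0.

0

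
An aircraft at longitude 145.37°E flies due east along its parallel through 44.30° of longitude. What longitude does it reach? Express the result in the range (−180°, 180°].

170.33°W

Start at +145.37°; shift +44.30° → +189.67°.
+189.67° lies outside (−180°, 180°]; subtract 360° → -170.33°.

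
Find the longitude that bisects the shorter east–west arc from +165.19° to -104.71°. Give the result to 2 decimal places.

-149.76°

Signed shortest Δλ from +165.19° to -104.71° is +90.10°.
Midpoint longitude = +165.19° + (+90.10°)/2 = +165.19° + 45.05° = +210.24°.
Normalise into (−180°, 180°]: -149.76°.
(The naïve average (+165.19 + -104.71)/2 = 30.24° is on the wrong side of the globe.)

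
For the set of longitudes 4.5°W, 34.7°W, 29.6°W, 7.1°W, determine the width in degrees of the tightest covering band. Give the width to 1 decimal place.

Sort the longitudes: -34.7°, -29.6°, -7.1°, -4.5°.
Eastward gaps between consecutive values (wrapping around): 5.1°, 22.5°, 2.6°, 329.8°.
Largest gap = 329.8° ⇒ minimal covering band is its complement: 360° − 329.8° = 30.2°.
Band runs from -34.7° eastward to -4.5°.

30.2°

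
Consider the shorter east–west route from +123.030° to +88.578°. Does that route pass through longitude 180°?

No

Signed shortest Δλ = ((88.578 − 123.030 + 180) mod 360) − 180 = -34.452°.
Going west by 34.452° from +123.030° reaches +88.578° without touching 180°.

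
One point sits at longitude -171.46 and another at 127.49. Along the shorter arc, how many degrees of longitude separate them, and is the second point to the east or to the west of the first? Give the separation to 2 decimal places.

Raw difference: 127.49 − -171.46 = 298.95°.
Normalise into (−180°, 180°]: 298.95° − 360° = -61.05°.
Negative ⇒ the second point lies to the west; separation 61.05°.

61.05° west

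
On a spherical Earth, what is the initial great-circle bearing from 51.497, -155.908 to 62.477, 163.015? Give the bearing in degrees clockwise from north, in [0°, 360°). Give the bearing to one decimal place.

312.6°

Δλ = 163.015 − -155.908 = 318.923°; wrapped into (−180°, 180°]: -41.077°.
θ = atan2( sin Δλ · cos φ₂ , cos φ₁ · sin φ₂ − sin φ₁ · cos φ₂ · cos Δλ )
  = atan2(-0.30364, 0.27949) = -47.371° → normalised to [0°, 360°): 312.629°.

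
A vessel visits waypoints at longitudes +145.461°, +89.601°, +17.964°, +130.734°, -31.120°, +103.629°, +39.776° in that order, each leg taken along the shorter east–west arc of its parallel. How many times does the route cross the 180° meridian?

0

Leg 1: +145.461° → +89.601°, shortest Δλ = -55.86° (west) — does not cross 180°.
Leg 2: +89.601° → +17.964°, shortest Δλ = -71.637° (west) — does not cross 180°.
Leg 3: +17.964° → +130.734°, shortest Δλ = 112.77° (east) — does not cross 180°.
Leg 4: +130.734° → -31.120°, shortest Δλ = -161.854° (west) — does not cross 180°.
Leg 5: -31.120° → +103.629°, shortest Δλ = 134.749° (east) — does not cross 180°.
Leg 6: +103.629° → +39.776°, shortest Δλ = -63.853° (west) — does not cross 180°.
Total crossings: 0.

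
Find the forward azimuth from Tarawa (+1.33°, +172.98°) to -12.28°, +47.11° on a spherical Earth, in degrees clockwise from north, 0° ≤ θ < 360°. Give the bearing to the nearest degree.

Δλ = 47.11 − 172.98 = -125.87°.
θ = atan2( sin Δλ · cos φ₂ , cos φ₁ · sin φ₂ − sin φ₁ · cos φ₂ · cos Δλ )
  = atan2(-0.79181, -0.19934) = -104.131° → normalised to [0°, 360°): 255.869°.

256°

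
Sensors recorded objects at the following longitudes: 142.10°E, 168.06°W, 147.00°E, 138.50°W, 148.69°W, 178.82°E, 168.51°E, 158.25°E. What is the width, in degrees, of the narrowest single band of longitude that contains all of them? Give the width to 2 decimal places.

79.40°

Sort the longitudes: -168.06°, -148.69°, -138.50°, +142.10°, +147.00°, +158.25°, +168.51°, +178.82°.
Eastward gaps between consecutive values (wrapping around): 19.37°, 10.19°, 280.60°, 4.90°, 11.25°, 10.26°, 10.31°, 13.12°.
Largest gap = 280.60° ⇒ minimal covering band is its complement: 360° − 280.60° = 79.40°.
Band runs from +142.10° eastward to -138.50°, crossing the antimeridian.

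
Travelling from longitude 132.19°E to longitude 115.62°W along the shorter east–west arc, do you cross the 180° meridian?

Yes

Naïve |-115.62 − 132.19| = 247.81° > 180°, so the shorter arc goes the other way round — across 180°.
Signed shortest Δλ = ((-115.62 − 132.19 + 180) mod 360) − 180 = 112.19°.
Going east by 112.19° from +132.19° passes through 180° before reaching -115.62°.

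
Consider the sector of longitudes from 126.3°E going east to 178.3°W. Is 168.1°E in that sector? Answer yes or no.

Yes

Band width going east from +126.3° to -178.3°: ((-178.3 − 126.3) mod 360) = 55.4°.
Offset of +168.1° east of the west edge: ((168.1 − 126.3) mod 360) = 41.8°.
41.8° ≤ 55.4° ⇒ inside.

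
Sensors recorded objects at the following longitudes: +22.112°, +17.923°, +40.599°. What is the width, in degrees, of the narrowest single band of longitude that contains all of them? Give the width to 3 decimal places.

22.676°

Sort the longitudes: +17.923°, +22.112°, +40.599°.
Eastward gaps between consecutive values (wrapping around): 4.189°, 18.487°, 337.324°.
Largest gap = 337.324° ⇒ minimal covering band is its complement: 360° − 337.324° = 22.676°.
Band runs from +17.923° eastward to +40.599°.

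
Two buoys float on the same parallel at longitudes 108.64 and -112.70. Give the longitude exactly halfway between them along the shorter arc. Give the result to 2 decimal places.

Signed shortest Δλ from +108.64° to -112.70° is +138.66°.
Midpoint longitude = +108.64° + (+138.66°)/2 = +108.64° + 69.33° = +177.97°.
(The naïve average (+108.64 + -112.70)/2 = -2.03° is on the wrong side of the globe.)

+177.97°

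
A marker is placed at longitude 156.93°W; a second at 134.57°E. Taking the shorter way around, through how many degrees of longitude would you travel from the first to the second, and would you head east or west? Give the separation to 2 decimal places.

Raw difference: 134.57 − -156.93 = 291.5°.
Normalise into (−180°, 180°]: 291.5° − 360° = -68.5°.
Negative ⇒ the second point lies to the west; separation 68.50°.

68.50° west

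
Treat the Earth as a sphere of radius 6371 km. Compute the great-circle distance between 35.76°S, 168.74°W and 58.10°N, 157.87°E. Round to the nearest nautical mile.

Δλ = 157.87 − -168.74 = 326.61°; wrapped into (−180°, 180°]: -33.39°.
Δφ = 58.10 − -35.76 = 93.86°.
a = sin²(Δφ/2) + cos φ₁ · cos φ₂ · sin²(Δλ/2) = 0.569048.
c = 2·atan2(√a, √(1−a)) = 1.70934 rad → d = 6371·c ≈ 10890.18 km ≈ 5880.23 nmi.

5880 nmi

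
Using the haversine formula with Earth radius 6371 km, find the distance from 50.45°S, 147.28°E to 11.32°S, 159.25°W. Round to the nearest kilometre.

6501 km

Δλ = -159.25 − 147.28 = -306.53°; wrapped into (−180°, 180°]: 53.47°.
Δφ = -11.32 − -50.45 = 39.13°.
a = sin²(Δφ/2) + cos φ₁ · cos φ₂ · sin²(Δλ/2) = 0.238500.
c = 2·atan2(√a, √(1−a)) = 1.02043 rad → d = 6371·c ≈ 6501.15 km.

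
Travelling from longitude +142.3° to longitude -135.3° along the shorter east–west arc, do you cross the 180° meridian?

Yes

Naïve |-135.3 − 142.3| = 277.6° > 180°, so the shorter arc goes the other way round — across 180°.
Signed shortest Δλ = ((-135.3 − 142.3 + 180) mod 360) − 180 = 82.4°.
Going east by 82.4° from +142.3° passes through 180° before reaching -135.3°.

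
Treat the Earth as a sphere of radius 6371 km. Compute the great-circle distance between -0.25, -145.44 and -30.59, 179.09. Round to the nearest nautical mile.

2720 nmi

Δλ = 179.09 − -145.44 = 324.53°; wrapped into (−180°, 180°]: -35.47°.
Δφ = -30.59 − -0.25 = -30.34°.
a = sin²(Δφ/2) + cos φ₁ · cos φ₂ · sin²(Δλ/2) = 0.148354.
c = 2·atan2(√a, √(1−a)) = 0.79078 rad → d = 6371·c ≈ 5038.06 km ≈ 2720.33 nmi.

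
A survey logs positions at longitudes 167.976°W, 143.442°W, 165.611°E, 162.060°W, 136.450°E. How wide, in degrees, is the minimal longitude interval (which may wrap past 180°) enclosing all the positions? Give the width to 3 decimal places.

80.108°

Sort the longitudes: -167.976°, -162.060°, -143.442°, +136.450°, +165.611°.
Eastward gaps between consecutive values (wrapping around): 5.916°, 18.618°, 279.892°, 29.161°, 26.413°.
Largest gap = 279.892° ⇒ minimal covering band is its complement: 360° − 279.892° = 80.108°.
Band runs from +136.450° eastward to -143.442°, crossing the antimeridian.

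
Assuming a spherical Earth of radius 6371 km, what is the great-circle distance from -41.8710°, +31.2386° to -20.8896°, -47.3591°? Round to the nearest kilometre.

7555 km

Δλ = -47.3591 − 31.2386 = -78.5977°.
Δφ = -20.8896 − -41.8710 = 20.9814°.
a = sin²(Δφ/2) + cos φ₁ · cos φ₂ · sin²(Δλ/2) = 0.312234.
c = 2·atan2(√a, √(1−a)) = 1.18583 rad → d = 6371·c ≈ 7554.90 km.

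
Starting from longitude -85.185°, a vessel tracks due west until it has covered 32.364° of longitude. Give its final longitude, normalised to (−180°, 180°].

-117.549°

Start at -85.185°; shift −32.364° → -117.549°.
-117.549° already lies in (−180°, 180°].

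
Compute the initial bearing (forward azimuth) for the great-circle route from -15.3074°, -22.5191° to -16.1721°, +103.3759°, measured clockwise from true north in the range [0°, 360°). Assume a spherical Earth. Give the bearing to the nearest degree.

118°

Δλ = 103.3759 − -22.5191 = 125.8950°.
θ = atan2( sin Δλ · cos φ₂ , cos φ₁ · sin φ₂ − sin φ₁ · cos φ₂ · cos Δλ )
  = atan2(0.77804, -0.41730) = 118.207° → normalised to [0°, 360°): 118.207°.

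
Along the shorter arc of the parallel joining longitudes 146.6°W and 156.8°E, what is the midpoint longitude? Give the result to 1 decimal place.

174.9°W

Signed shortest Δλ from -146.6° to +156.8° is -56.6°.
Midpoint longitude = -146.6° + (-56.6°)/2 = -146.6° − 28.3° = -174.9°.
(The naïve average (-146.6 + +156.8)/2 = 5.1° is on the wrong side of the globe.)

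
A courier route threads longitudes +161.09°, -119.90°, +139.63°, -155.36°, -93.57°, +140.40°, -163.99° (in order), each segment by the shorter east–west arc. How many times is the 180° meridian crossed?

5

Leg 1: +161.09° → -119.90°, shortest Δλ = 79.01° (east) — crosses 180°.
Leg 2: -119.90° → +139.63°, shortest Δλ = -100.47° (west) — crosses 180°.
Leg 3: +139.63° → -155.36°, shortest Δλ = 65.01° (east) — crosses 180°.
Leg 4: -155.36° → -93.57°, shortest Δλ = 61.79° (east) — does not cross 180°.
Leg 5: -93.57° → +140.40°, shortest Δλ = -126.03° (west) — crosses 180°.
Leg 6: +140.40° → -163.99°, shortest Δλ = 55.61° (east) — crosses 180°.
Total crossings: 5.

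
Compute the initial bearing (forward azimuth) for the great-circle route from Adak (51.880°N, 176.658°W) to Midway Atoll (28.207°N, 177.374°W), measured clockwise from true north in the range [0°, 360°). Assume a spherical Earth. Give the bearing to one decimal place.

181.6°

Δλ = -177.374 − -176.658 = -0.716°.
θ = atan2( sin Δλ · cos φ₂ , cos φ₁ · sin φ₂ − sin φ₁ · cos φ₂ · cos Δλ )
  = atan2(-0.01101, -0.40146) = -178.429° → normalised to [0°, 360°): 181.571°.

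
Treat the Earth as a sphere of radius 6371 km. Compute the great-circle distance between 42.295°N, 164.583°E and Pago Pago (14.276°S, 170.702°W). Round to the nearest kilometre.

Δλ = -170.702 − 164.583 = -335.285°; wrapped into (−180°, 180°]: 24.715°.
Δφ = -14.276 − 42.295 = -56.571°.
a = sin²(Δφ/2) + cos φ₁ · cos φ₂ · sin²(Δλ/2) = 0.257380.
c = 2·atan2(√a, √(1−a)) = 1.06416 rad → d = 6371·c ≈ 6779.76 km.

6780 km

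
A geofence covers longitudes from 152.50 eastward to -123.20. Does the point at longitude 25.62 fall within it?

No

Band width going east from +152.50° to -123.20°: ((-123.20 − 152.50) mod 360) = 84.30°.
Offset of +25.62° east of the west edge: ((25.62 − 152.50) mod 360) = 233.12°.
233.12° > 84.30° ⇒ outside.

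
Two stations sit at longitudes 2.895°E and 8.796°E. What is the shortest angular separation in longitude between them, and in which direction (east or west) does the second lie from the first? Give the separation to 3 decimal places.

Raw difference: 8.796 − 2.895 = 5.901°.
Normalise into (−180°, 180°]: 5.901° stays 5.901°.
Positive ⇒ the second point lies to the east; separation 5.901°.

5.901° east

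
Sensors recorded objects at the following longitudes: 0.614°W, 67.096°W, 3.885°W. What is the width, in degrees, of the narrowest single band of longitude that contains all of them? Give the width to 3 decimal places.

Sort the longitudes: -67.096°, -3.885°, -0.614°.
Eastward gaps between consecutive values (wrapping around): 63.211°, 3.271°, 293.518°.
Largest gap = 293.518° ⇒ minimal covering band is its complement: 360° − 293.518° = 66.482°.
Band runs from -67.096° eastward to -0.614°.

66.482°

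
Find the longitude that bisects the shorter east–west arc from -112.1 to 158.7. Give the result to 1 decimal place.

-156.7°

Signed shortest Δλ from -112.1° to +158.7° is -89.2°.
Midpoint longitude = -112.1° + (-89.2°)/2 = -112.1° − 44.6° = -156.7°.
(The naïve average (-112.1 + +158.7)/2 = 23.3° is on the wrong side of the globe.)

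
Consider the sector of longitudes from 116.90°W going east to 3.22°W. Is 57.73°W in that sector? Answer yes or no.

Yes

Band width going east from -116.90° to -3.22°: ((-3.22 − -116.90) mod 360) = 113.68°.
Offset of -57.73° east of the west edge: ((-57.73 − -116.90) mod 360) = 59.17°.
59.17° ≤ 113.68° ⇒ inside.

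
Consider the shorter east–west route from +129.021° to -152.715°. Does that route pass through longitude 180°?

Yes

Naïve |-152.715 − 129.021| = 281.736° > 180°, so the shorter arc goes the other way round — across 180°.
Signed shortest Δλ = ((-152.715 − 129.021 + 180) mod 360) − 180 = 78.264°.
Going east by 78.264° from +129.021° passes through 180° before reaching -152.715°.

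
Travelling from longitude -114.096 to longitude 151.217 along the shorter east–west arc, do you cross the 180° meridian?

Naïve |151.217 − -114.096| = 265.313° > 180°, so the shorter arc goes the other way round — across 180°.
Signed shortest Δλ = ((151.217 − -114.096 + 180) mod 360) − 180 = -94.687°.
Going west by 94.687° from -114.096° passes through 180° before reaching +151.217°.

Yes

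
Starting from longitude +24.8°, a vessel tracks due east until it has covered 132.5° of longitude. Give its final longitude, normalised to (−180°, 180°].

Start at +24.8°; shift +132.5° → +157.3°.
+157.3° already lies in (−180°, 180°].

+157.3°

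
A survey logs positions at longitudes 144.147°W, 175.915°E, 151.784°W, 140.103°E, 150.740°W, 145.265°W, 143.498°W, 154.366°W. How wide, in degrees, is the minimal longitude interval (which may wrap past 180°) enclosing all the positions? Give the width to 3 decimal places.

76.399°

Sort the longitudes: -154.366°, -151.784°, -150.740°, -145.265°, -144.147°, -143.498°, +140.103°, +175.915°.
Eastward gaps between consecutive values (wrapping around): 2.582°, 1.044°, 5.475°, 1.118°, 0.649°, 283.601°, 35.812°, 29.719°.
Largest gap = 283.601° ⇒ minimal covering band is its complement: 360° − 283.601° = 76.399°.
Band runs from +140.103° eastward to -143.498°, crossing the antimeridian.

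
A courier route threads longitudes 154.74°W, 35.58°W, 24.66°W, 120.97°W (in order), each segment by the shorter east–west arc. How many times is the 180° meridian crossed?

Leg 1: -154.74° → -35.58°, shortest Δλ = 119.16° (east) — does not cross 180°.
Leg 2: -35.58° → -24.66°, shortest Δλ = 10.92° (east) — does not cross 180°.
Leg 3: -24.66° → -120.97°, shortest Δλ = -96.31° (west) — does not cross 180°.
Total crossings: 0.

0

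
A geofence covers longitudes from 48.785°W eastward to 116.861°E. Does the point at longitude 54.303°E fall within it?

Yes

Band width going east from -48.785° to +116.861°: ((116.861 − -48.785) mod 360) = 165.646°.
Offset of +54.303° east of the west edge: ((54.303 − -48.785) mod 360) = 103.088°.
103.088° ≤ 165.646° ⇒ inside.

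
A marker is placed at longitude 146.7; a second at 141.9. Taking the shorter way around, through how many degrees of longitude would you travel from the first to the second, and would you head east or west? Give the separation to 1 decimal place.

4.8° west

Raw difference: 141.9 − 146.7 = -4.8°.
Normalise into (−180°, 180°]: -4.8° stays -4.8°.
Negative ⇒ the second point lies to the west; separation 4.8°.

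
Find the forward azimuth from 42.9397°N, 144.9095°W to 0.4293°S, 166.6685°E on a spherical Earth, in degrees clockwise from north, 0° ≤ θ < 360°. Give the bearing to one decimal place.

Δλ = 166.6685 − -144.9095 = 311.5780°; wrapped into (−180°, 180°]: -48.4220°.
θ = atan2( sin Δλ · cos φ₂ , cos φ₁ · sin φ₂ − sin φ₁ · cos φ₂ · cos Δλ )
  = atan2(-0.74803, -0.45756) = -121.454° → normalised to [0°, 360°): 238.546°.

238.5°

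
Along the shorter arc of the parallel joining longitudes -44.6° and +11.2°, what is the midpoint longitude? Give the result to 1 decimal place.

Signed shortest Δλ from -44.6° to +11.2° is +55.8°.
Midpoint longitude = -44.6° + (+55.8°)/2 = -44.6° + 27.9° = -16.7°.

-16.7°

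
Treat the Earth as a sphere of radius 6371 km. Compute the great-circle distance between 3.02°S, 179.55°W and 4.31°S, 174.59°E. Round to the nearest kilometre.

666 km

Δλ = 174.59 − -179.55 = 354.14°; wrapped into (−180°, 180°]: -5.86°.
Δφ = -4.31 − -3.02 = -1.29°.
a = sin²(Δφ/2) + cos φ₁ · cos φ₂ · sin²(Δλ/2) = 0.002729.
c = 2·atan2(√a, √(1−a)) = 0.10452 rad → d = 6371·c ≈ 665.89 km.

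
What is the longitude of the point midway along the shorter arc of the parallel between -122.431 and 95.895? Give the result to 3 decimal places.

+166.732°

Signed shortest Δλ from -122.431° to +95.895° is -141.674°.
Midpoint longitude = -122.431° + (-141.674°)/2 = -122.431° − 70.837° = -193.268°.
Normalise into (−180°, 180°]: +166.732°.
(The naïve average (-122.431 + +95.895)/2 = -13.268° is on the wrong side of the globe.)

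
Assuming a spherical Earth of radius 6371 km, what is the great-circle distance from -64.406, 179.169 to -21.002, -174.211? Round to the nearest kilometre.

Δλ = -174.211 − 179.169 = -353.380°; wrapped into (−180°, 180°]: 6.620°.
Δφ = -21.002 − -64.406 = 43.404°.
a = sin²(Δφ/2) + cos φ₁ · cos φ₂ · sin²(Δλ/2) = 0.138081.
c = 2·atan2(√a, √(1−a)) = 0.76145 rad → d = 6371·c ≈ 4851.18 km.

4851 km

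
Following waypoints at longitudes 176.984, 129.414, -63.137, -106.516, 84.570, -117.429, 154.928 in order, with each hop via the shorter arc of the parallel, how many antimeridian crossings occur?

4

Leg 1: +176.984° → +129.414°, shortest Δλ = -47.57° (west) — does not cross 180°.
Leg 2: +129.414° → -63.137°, shortest Δλ = 167.449° (east) — crosses 180°.
Leg 3: -63.137° → -106.516°, shortest Δλ = -43.379° (west) — does not cross 180°.
Leg 4: -106.516° → +84.570°, shortest Δλ = -168.914° (west) — crosses 180°.
Leg 5: +84.570° → -117.429°, shortest Δλ = 158.001° (east) — crosses 180°.
Leg 6: -117.429° → +154.928°, shortest Δλ = -87.643° (west) — crosses 180°.
Total crossings: 4.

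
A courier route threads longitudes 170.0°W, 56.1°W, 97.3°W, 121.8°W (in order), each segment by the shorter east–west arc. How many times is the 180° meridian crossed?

Leg 1: -170.0° → -56.1°, shortest Δλ = 113.9° (east) — does not cross 180°.
Leg 2: -56.1° → -97.3°, shortest Δλ = -41.2° (west) — does not cross 180°.
Leg 3: -97.3° → -121.8°, shortest Δλ = -24.5° (west) — does not cross 180°.
Total crossings: 0.

0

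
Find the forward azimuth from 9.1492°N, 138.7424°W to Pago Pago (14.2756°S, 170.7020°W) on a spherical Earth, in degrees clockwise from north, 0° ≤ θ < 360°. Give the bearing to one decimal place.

Δλ = -170.7020 − -138.7424 = -31.9596°.
θ = atan2( sin Δλ · cos φ₂ , cos φ₁ · sin φ₂ − sin φ₁ · cos φ₂ · cos Δλ )
  = atan2(-0.51298, -0.37419) = -126.109° → normalised to [0°, 360°): 233.891°.

233.9°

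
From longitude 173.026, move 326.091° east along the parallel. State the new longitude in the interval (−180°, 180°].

Start at +173.026°; shift +326.091° → +499.117°.
+499.117° lies outside (−180°, 180°]; subtract 360° → +139.117°.

+139.117°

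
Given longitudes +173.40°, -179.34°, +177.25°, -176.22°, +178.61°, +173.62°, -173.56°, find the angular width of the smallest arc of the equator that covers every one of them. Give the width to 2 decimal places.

Sort the longitudes: -179.34°, -176.22°, -173.56°, +173.40°, +173.62°, +177.25°, +178.61°.
Eastward gaps between consecutive values (wrapping around): 3.12°, 2.66°, 346.96°, 0.22°, 3.63°, 1.36°, 2.05°.
Largest gap = 346.96° ⇒ minimal covering band is its complement: 360° − 346.96° = 13.04°.
Band runs from +173.40° eastward to -173.56°, crossing the antimeridian.

13.04°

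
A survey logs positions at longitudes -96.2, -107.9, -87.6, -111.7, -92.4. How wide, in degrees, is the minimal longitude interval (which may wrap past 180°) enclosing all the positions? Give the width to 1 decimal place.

24.1°

Sort the longitudes: -111.7°, -107.9°, -96.2°, -92.4°, -87.6°.
Eastward gaps between consecutive values (wrapping around): 3.8°, 11.7°, 3.8°, 4.8°, 335.9°.
Largest gap = 335.9° ⇒ minimal covering band is its complement: 360° − 335.9° = 24.1°.
Band runs from -111.7° eastward to -87.6°.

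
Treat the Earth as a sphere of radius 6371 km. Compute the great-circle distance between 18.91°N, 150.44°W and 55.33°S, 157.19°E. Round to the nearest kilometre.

Δλ = 157.19 − -150.44 = 307.63°; wrapped into (−180°, 180°]: -52.37°.
Δφ = -55.33 − 18.91 = -74.24°.
a = sin²(Δφ/2) + cos φ₁ · cos φ₂ · sin²(Δλ/2) = 0.468984.
c = 2·atan2(√a, √(1−a)) = 1.50872 rad → d = 6371·c ≈ 9612.08 km.

9612 km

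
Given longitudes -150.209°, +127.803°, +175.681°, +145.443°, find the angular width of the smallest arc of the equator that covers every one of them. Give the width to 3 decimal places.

81.988°

Sort the longitudes: -150.209°, +127.803°, +145.443°, +175.681°.
Eastward gaps between consecutive values (wrapping around): 278.012°, 17.640°, 30.238°, 34.110°.
Largest gap = 278.012° ⇒ minimal covering band is its complement: 360° − 278.012° = 81.988°.
Band runs from +127.803° eastward to -150.209°, crossing the antimeridian.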